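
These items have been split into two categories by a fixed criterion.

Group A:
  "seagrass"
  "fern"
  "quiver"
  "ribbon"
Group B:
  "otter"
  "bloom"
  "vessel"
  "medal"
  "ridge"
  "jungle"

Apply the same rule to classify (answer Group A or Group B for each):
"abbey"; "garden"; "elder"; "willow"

Group B, Group A, Group B, Group B

Rule: even length AND contains 'r'. This holds for each 'Group A' example and fails for each 'Group B' one.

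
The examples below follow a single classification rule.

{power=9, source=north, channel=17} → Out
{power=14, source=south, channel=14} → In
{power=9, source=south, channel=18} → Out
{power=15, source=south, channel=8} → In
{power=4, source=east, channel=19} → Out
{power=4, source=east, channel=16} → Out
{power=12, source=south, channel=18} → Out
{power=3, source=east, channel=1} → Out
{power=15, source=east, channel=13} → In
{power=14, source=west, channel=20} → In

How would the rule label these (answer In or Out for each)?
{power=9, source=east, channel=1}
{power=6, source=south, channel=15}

Out, Out

One predicate separates the groups cleanly: power ≥ 14.
{power=9, source=east, channel=1}: power = 9 — does not satisfy this, so Out. {power=6, source=south, channel=15}: power = 6 — does not satisfy this, so Out.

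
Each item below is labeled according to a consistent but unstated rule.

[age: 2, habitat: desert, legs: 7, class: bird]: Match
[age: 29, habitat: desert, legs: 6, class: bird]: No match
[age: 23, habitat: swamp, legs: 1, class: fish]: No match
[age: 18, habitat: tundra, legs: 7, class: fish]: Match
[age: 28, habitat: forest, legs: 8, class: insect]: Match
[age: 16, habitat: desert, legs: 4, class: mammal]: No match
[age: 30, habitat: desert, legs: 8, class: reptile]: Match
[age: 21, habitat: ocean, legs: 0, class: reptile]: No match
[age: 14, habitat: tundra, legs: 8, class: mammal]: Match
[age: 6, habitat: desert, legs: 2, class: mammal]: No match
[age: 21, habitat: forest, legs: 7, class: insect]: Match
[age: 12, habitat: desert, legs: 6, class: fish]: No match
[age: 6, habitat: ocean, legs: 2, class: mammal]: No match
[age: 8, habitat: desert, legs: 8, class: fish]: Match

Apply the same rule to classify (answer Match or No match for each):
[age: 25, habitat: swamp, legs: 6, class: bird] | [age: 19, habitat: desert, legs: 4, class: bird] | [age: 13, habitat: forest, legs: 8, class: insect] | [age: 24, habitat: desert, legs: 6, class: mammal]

All 'Match' examples share one property — legs ≥ 7 — and every 'No match' example lacks it.
[age: 25, habitat: swamp, legs: 6, class: bird] → legs = 6 → No match. [age: 19, habitat: desert, legs: 4, class: bird] → legs = 4 → No match. [age: 13, habitat: forest, legs: 8, class: insect] → legs = 8 → Match. [age: 24, habitat: desert, legs: 6, class: mammal] → legs = 6 → No match.

No match, No match, Match, No match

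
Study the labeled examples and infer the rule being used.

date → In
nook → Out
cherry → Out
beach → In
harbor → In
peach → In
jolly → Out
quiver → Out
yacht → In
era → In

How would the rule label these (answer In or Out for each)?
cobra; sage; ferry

A rule that fits every label: contains 'a' — true of each 'In' example, false of each 'Out' one.
In: cobra, since has 'a'.
In: sage, since has 'a'.
Out: ferry, since no 'a'.

In, In, Out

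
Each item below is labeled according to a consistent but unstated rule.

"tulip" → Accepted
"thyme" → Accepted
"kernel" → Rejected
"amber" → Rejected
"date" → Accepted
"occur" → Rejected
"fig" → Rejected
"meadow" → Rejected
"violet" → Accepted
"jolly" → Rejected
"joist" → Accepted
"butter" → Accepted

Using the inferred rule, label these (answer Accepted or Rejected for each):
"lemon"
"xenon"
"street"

The classifier is using: contains 't'.

Rejected, Rejected, Accepted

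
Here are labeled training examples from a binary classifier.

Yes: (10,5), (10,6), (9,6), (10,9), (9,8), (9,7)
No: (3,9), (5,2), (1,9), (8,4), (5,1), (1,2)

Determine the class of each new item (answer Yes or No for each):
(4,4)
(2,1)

No, No

'Yes' ⟺ sum ≥ 15.
No: (4,4), since 4+4 = 8. No: (2,1), since 2+1 = 3.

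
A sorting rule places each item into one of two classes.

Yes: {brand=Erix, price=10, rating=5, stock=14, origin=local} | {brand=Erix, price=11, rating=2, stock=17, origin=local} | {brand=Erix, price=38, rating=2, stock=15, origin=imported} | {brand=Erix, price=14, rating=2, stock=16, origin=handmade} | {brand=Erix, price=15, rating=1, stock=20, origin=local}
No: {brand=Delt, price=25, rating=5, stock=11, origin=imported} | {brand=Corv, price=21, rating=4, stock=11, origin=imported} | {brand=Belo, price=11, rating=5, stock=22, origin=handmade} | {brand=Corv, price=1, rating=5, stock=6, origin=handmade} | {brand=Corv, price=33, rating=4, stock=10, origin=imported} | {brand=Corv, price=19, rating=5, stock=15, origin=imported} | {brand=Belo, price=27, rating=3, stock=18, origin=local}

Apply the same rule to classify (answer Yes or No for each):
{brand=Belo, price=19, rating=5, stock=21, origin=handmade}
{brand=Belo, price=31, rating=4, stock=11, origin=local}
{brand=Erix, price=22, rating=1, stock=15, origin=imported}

The distinguishing property — brand is Erix — holds for all the 'Yes' cases and none of the 'No' cases.
{brand=Belo, price=19, rating=5, stock=21, origin=handmade}: No (brand is Belo). {brand=Belo, price=31, rating=4, stock=11, origin=local}: No (brand is Belo). {brand=Erix, price=22, rating=1, stock=15, origin=imported}: Yes (brand is Erix).

No, No, Yes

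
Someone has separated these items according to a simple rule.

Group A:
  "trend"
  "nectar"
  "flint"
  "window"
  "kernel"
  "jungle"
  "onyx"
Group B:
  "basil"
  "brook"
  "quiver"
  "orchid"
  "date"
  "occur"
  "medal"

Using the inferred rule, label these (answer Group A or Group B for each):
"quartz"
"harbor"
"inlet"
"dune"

Group B, Group B, Group A, Group A

The common property of the 'Group A' items is: contains 'n'. No 'Group B' item has it.
Group B: "quartz", since no 'n'. Group B: "harbor", since no 'n'. Group A: "inlet", since has 'n'. Group A: "dune", since has 'n'.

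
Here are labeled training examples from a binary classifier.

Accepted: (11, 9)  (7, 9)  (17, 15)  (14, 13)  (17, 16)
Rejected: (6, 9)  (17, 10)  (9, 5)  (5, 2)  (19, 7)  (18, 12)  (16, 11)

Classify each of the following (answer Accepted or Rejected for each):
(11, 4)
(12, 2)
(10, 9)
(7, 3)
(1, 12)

'Accepted' ⟺ |first − second| ≤ 2.
(11, 4): |11−4| = 7 — does not fit, so Rejected.
(12, 2): |12−2| = 10 — does not fit, so Rejected.
(10, 9): |10−9| = 1 — checks out, so Accepted.
(7, 3): |7−3| = 4 — does not fit, so Rejected.
(1, 12): |1−12| = 11 — does not fit, so Rejected.

Rejected, Rejected, Accepted, Rejected, Rejected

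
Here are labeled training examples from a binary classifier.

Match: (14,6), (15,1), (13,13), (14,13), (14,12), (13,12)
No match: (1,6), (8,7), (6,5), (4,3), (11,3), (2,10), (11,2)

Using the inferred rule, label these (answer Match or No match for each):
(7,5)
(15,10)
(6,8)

Rule: sum ≥ 16. This holds for each 'Match' example and fails for each 'No match' one.
(7,5) — 7+5 = 12, hence No match. (15,10) — 15+10 = 25, hence Match. (6,8) — 6+8 = 14, hence No match.

No match, Match, No match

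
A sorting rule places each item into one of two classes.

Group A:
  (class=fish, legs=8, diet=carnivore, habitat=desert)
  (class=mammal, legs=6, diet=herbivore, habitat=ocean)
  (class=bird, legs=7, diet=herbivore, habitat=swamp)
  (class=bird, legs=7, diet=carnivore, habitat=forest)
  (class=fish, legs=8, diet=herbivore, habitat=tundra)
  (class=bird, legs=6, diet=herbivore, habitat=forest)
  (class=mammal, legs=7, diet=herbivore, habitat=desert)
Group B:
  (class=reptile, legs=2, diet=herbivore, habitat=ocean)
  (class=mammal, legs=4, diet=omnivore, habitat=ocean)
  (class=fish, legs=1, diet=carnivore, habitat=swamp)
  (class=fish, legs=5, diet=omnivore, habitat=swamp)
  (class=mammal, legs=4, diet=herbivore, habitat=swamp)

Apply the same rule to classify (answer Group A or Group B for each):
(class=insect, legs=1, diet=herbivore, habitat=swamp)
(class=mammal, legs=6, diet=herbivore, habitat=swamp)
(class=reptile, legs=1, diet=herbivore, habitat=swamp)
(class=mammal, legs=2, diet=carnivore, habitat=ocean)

The pattern is that an item is 'Group A' exactly when: legs ≥ 6.

Group B, Group A, Group B, Group B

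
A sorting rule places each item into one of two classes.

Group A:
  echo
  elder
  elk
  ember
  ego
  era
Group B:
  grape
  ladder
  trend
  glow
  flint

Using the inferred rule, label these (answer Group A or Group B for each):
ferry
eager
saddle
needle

Group B, Group A, Group B, Group B

The simplest hypothesis consistent with all the labels is: starts with 'e'.
ferry: starts with 'f' — doesn't match, so Group B. eager: starts with 'e' — checks out, so Group A. saddle: starts with 's' — doesn't match, so Group B. needle: starts with 'n' — doesn't match, so Group B.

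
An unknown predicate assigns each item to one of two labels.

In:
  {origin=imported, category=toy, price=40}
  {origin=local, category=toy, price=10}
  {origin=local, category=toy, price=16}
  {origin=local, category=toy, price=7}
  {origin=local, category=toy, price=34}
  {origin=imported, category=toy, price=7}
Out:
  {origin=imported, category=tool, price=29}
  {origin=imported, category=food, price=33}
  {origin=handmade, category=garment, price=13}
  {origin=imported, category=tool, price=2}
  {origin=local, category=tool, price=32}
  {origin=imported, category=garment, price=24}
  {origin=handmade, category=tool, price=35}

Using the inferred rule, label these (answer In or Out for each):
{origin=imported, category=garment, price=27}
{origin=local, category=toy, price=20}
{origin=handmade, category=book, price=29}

One predicate separates the groups cleanly: category is toy.
Out: {origin=imported, category=garment, price=27}, since category is garment.
In: {origin=local, category=toy, price=20}, since category is toy.
Out: {origin=handmade, category=book, price=29}, since category is book.

Out, In, Out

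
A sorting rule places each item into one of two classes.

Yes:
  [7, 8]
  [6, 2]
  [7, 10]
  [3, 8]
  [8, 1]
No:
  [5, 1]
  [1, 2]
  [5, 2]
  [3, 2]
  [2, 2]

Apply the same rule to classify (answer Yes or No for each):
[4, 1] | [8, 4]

No, Yes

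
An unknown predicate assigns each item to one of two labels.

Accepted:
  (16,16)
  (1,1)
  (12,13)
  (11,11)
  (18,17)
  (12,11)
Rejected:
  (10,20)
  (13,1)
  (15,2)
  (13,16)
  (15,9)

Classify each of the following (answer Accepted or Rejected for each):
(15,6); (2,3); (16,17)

The distinguishing property — |first − second| ≤ 1 — holds for all the 'Accepted' cases and none of the 'Rejected' cases.
(15,6) — |15−6| = 9, hence Rejected. (2,3) — |2−3| = 1, hence Accepted. (16,17) — |16−17| = 1, hence Accepted.

Rejected, Accepted, Accepted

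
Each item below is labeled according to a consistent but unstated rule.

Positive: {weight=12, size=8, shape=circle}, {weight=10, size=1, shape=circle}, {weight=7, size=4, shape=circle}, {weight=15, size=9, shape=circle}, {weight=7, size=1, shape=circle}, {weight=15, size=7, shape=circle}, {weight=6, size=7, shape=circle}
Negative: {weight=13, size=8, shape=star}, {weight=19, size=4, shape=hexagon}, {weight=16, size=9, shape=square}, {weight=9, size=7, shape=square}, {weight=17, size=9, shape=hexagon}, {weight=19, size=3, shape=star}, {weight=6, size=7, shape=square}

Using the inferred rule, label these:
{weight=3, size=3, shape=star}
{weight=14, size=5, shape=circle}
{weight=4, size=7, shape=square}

The simplest hypothesis consistent with all the labels is: shape is circle.

Negative, Positive, Negative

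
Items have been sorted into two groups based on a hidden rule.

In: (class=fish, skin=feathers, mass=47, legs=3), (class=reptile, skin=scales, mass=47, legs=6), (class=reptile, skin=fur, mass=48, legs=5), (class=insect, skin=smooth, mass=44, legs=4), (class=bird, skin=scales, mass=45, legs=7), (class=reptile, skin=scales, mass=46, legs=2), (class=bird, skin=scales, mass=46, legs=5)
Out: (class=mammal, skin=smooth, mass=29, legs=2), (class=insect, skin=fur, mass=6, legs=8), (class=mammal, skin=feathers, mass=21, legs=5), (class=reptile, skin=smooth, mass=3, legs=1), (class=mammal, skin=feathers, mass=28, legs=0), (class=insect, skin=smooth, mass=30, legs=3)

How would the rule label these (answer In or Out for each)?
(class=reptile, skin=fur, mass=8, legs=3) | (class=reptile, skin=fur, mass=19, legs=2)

Out, Out

The pattern is that an item is 'In' exactly when: mass ≥ 44.
(class=reptile, skin=fur, mass=8, legs=3) — mass = 8, hence Out.
(class=reptile, skin=fur, mass=19, legs=2) — mass = 19, hence Out.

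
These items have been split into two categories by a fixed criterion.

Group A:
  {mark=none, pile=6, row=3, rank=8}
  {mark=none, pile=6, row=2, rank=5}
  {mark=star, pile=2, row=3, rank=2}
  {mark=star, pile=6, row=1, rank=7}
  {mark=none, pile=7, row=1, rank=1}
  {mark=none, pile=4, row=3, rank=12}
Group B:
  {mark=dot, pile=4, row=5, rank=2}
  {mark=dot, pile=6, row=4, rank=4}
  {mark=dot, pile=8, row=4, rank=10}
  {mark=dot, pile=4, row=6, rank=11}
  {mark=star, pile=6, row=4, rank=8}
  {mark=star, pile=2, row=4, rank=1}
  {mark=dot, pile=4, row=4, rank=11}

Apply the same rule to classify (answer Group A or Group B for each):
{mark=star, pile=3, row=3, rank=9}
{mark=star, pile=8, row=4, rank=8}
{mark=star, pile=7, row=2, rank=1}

The common property of the 'Group A' items is: row ≤ 3. No 'Group B' item has it.
{mark=star, pile=3, row=3, rank=9}: row = 3, has this property → Group A.
{mark=star, pile=8, row=4, rank=8}: row = 4, lacks this property → Group B.
{mark=star, pile=7, row=2, rank=1}: row = 2, has this property → Group A.

Group A, Group B, Group A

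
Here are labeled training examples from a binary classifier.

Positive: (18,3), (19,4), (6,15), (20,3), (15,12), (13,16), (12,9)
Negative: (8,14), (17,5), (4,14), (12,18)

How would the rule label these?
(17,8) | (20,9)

Positive, Positive

Rule: sum is odd. This holds for each 'Positive' example and fails for each 'Negative' one.
(17,8): 17+8 = 25 — satisfies this, so Positive.
(20,9): 20+9 = 29 — satisfies this, so Positive.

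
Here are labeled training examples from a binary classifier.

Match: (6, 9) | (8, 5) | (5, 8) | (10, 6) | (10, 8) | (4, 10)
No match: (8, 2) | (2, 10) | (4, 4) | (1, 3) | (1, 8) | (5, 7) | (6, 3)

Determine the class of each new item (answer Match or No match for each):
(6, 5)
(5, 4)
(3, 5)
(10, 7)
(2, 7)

'Match' ⟺ sum ≥ 13.

No match, No match, No match, Match, No match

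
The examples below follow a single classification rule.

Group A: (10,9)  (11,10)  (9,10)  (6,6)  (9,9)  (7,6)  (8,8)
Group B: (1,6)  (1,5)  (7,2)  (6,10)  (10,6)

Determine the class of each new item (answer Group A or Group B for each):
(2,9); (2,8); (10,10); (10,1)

One predicate separates the groups cleanly: |first − second| ≤ 1.
(2,9): Group B (|2−9| = 7).
(2,8): Group B (|2−8| = 6).
(10,10): Group A (|10−10| = 0).
(10,1): Group B (|10−1| = 9).

Group B, Group B, Group A, Group B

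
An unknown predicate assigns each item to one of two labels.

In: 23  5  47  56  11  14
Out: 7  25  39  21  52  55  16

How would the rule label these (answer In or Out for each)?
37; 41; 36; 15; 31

Out, In, Out, Out, Out

One predicate separates the groups cleanly: ≡ 2 (mod 3).
37: 37 mod 3 = 1, fails the rule → Out.
41: 41 mod 3 = 2, satisfies this → In.
36: 36 mod 3 = 0, fails the rule → Out.
15: 15 mod 3 = 0, fails the rule → Out.
31: 31 mod 3 = 1, fails the rule → Out.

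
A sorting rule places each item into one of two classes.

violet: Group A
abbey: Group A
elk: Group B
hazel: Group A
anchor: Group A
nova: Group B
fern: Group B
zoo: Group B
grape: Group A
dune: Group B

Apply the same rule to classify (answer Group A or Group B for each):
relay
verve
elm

The distinguishing property — length ≥ 5 — holds for all the 'Group A' cases and none of the 'Group B' cases.

Group A, Group A, Group B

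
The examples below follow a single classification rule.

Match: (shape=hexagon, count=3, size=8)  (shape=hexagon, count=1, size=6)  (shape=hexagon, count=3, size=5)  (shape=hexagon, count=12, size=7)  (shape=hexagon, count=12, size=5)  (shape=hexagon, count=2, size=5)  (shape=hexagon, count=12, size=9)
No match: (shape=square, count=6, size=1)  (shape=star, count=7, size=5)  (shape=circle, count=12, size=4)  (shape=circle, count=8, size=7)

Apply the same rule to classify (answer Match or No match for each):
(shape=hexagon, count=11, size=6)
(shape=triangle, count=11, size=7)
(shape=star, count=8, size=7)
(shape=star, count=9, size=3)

One predicate separates the groups cleanly: shape is hexagon.
(shape=hexagon, count=11, size=6): shape is hexagon — qualifies, so Match.
(shape=triangle, count=11, size=7): shape is triangle — doesn't match, so No match.
(shape=star, count=8, size=7): shape is star — doesn't match, so No match.
(shape=star, count=9, size=3): shape is star — doesn't match, so No match.

Match, No match, No match, No match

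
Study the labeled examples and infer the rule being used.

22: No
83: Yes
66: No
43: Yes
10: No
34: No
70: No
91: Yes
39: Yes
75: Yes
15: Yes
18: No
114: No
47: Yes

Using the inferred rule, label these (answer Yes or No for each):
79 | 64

A rule that fits every label: odd — true of each 'Yes' example, false of each 'No' one.
Yes: 79, since 79 is odd.
No: 64, since 64 is even.

Yes, No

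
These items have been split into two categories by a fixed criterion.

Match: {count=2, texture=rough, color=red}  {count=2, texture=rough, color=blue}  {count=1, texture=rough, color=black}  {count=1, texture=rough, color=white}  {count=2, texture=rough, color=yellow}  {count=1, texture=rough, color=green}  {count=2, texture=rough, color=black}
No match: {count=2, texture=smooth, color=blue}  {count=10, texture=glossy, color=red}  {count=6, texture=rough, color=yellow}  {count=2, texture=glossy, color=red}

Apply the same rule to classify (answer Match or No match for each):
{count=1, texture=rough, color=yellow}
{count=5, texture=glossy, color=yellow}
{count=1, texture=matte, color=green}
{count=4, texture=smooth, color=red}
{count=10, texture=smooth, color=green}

One predicate separates the groups cleanly: texture is rough AND count ≤ 2.
{count=1, texture=rough, color=yellow} — texture is rough, count = 1, hence Match. {count=5, texture=glossy, color=yellow} — texture is glossy, count = 5, hence No match. {count=1, texture=matte, color=green} — texture is matte, count = 1, hence No match. {count=4, texture=smooth, color=red} — texture is smooth, count = 4, hence No match. {count=10, texture=smooth, color=green} — texture is smooth, count = 10, hence No match.

Match, No match, No match, No match, No match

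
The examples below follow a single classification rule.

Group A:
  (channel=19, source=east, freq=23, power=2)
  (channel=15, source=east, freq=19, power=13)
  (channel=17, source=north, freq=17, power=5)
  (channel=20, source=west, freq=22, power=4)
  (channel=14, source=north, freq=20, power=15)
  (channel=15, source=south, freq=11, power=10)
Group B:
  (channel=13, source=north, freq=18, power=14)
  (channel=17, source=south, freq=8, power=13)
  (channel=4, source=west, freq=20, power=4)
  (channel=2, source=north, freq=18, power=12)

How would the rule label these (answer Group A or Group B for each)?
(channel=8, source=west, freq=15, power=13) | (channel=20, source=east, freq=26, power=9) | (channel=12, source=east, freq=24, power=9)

Group B, Group A, Group B

One predicate separates the groups cleanly: channel ≥ 14 AND freq ≥ 11.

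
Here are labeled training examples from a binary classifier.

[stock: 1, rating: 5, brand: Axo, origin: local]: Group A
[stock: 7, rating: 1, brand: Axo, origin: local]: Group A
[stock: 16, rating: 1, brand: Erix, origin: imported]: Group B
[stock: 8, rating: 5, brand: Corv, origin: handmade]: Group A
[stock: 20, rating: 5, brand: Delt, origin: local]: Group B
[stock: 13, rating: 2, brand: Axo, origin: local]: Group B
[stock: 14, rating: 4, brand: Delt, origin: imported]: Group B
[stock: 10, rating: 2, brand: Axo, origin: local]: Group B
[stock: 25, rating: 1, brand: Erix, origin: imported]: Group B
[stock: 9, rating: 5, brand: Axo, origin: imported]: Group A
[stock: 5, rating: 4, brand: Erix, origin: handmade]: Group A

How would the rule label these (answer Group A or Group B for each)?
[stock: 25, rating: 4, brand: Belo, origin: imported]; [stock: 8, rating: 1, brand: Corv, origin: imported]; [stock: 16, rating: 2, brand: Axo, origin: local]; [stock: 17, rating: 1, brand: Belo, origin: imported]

Rule: stock ≤ 9. This holds for each 'Group A' example and fails for each 'Group B' one.
[stock: 25, rating: 4, brand: Belo, origin: imported]: stock = 25, doesn't match → Group B. [stock: 8, rating: 1, brand: Corv, origin: imported]: stock = 8, qualifies → Group A. [stock: 16, rating: 2, brand: Axo, origin: local]: stock = 16, doesn't match → Group B. [stock: 17, rating: 1, brand: Belo, origin: imported]: stock = 17, doesn't match → Group B.

Group B, Group A, Group B, Group B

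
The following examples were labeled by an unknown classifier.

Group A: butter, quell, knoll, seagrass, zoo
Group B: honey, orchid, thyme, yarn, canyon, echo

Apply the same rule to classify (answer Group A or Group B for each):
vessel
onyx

Group A, Group B

The common property of the 'Group A' items is: has a double letter. No 'Group B' item has it.
Group A: vessel, since 'ss' doubled.
Group B: onyx, since no doubled letter.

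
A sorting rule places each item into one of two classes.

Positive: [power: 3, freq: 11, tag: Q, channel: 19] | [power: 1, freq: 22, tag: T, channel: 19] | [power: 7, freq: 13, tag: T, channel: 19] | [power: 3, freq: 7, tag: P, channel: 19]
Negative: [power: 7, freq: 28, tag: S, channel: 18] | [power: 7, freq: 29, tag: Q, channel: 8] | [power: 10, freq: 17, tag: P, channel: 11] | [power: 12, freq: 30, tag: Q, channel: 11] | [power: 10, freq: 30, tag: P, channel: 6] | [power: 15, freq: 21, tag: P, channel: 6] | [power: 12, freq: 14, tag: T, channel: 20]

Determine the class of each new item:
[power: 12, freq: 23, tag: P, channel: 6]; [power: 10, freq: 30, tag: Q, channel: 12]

Negative, Negative

The pattern is that an item is 'Positive' exactly when: channel = 19.
[power: 12, freq: 23, tag: P, channel: 6]: Negative (channel = 6).
[power: 10, freq: 30, tag: Q, channel: 12]: Negative (channel = 12).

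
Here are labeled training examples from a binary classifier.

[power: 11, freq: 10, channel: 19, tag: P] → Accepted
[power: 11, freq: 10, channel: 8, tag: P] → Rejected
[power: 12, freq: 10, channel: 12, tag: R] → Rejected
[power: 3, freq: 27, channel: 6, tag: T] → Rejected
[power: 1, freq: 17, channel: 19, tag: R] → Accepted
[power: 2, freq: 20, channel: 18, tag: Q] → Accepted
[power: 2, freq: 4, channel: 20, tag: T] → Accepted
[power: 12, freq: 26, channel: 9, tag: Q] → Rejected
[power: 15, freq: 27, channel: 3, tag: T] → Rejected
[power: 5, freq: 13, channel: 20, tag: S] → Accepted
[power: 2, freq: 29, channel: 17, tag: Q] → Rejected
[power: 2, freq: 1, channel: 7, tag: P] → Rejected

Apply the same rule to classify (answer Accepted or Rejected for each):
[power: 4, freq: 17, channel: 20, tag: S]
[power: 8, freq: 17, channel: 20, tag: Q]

Accepted, Accepted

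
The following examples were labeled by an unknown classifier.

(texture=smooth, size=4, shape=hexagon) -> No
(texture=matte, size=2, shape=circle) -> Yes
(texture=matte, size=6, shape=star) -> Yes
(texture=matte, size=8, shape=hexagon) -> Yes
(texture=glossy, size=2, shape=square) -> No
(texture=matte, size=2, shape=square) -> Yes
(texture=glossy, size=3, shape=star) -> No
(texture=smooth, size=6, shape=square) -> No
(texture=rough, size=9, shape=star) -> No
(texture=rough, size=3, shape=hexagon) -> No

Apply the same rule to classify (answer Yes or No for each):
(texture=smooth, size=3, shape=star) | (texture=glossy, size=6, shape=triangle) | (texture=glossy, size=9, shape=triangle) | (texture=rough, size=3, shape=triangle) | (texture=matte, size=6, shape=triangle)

A rule that fits every label: texture is matte — true of each 'Yes' example, false of each 'No' one.
(texture=smooth, size=3, shape=star): texture is smooth — does not pass, so No.
(texture=glossy, size=6, shape=triangle): texture is glossy — does not pass, so No.
(texture=glossy, size=9, shape=triangle): texture is glossy — does not pass, so No.
(texture=rough, size=3, shape=triangle): texture is rough — does not pass, so No.
(texture=matte, size=6, shape=triangle): texture is matte — has this property, so Yes.

No, No, No, No, Yes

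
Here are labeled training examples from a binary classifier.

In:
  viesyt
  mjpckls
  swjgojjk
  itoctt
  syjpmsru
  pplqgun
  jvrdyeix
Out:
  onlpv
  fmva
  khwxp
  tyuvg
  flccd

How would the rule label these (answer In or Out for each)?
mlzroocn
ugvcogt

In, In

'In' ⟺ length ≥ 6.
mlzroocn: length 8, fits → In.
ugvcogt: length 7, fits → In.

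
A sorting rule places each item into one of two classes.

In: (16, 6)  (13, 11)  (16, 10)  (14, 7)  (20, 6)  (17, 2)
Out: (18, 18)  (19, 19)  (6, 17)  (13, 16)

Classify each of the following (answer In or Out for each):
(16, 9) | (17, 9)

In, In

The distinguishing property — first > second — holds for all the 'In' cases and none of the 'Out' cases.
(16, 9): 16 > 9 — meets the rule, so In. (17, 9): 17 > 9 — meets the rule, so In.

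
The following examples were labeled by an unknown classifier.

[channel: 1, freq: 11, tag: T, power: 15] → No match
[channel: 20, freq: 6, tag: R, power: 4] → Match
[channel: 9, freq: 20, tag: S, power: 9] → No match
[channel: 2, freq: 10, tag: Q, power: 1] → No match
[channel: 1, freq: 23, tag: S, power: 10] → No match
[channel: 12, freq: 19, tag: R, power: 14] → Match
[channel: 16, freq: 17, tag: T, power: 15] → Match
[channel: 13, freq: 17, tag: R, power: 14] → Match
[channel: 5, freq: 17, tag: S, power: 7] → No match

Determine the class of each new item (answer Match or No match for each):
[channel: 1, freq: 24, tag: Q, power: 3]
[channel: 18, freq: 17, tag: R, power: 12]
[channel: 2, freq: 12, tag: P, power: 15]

No match, Match, No match

All 'Match' examples share one property — channel ≥ 12 — and every 'No match' example lacks it.
[channel: 1, freq: 24, tag: Q, power: 3]: No match (channel = 1). [channel: 18, freq: 17, tag: R, power: 12]: Match (channel = 18). [channel: 2, freq: 12, tag: P, power: 15]: No match (channel = 2).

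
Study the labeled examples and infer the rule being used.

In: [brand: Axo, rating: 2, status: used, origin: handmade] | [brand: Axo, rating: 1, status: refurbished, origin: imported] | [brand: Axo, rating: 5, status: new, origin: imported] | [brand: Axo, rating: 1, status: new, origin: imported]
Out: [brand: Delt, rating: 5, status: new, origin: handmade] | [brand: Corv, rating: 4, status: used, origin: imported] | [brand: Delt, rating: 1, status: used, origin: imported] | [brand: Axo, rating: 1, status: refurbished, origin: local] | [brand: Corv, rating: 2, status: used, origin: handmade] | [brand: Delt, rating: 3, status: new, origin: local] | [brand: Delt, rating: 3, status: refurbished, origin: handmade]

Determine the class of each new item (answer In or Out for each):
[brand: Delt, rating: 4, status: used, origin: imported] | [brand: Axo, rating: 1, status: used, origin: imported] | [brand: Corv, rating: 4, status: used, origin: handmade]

Out, In, Out

Rule: brand is Axo AND origin is not local. This holds for each 'In' example and fails for each 'Out' one.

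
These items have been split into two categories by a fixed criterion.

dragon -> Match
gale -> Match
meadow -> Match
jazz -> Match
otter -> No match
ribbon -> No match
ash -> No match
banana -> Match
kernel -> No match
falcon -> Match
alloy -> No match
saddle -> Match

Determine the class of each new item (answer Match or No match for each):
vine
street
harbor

The common property of the 'Match' items is: even length AND contains 'a'. No 'No match' item has it.
vine — length 4, no 'a', hence No match.
street — length 6, no 'a', hence No match.
harbor — length 6, has 'a', hence Match.

No match, No match, Match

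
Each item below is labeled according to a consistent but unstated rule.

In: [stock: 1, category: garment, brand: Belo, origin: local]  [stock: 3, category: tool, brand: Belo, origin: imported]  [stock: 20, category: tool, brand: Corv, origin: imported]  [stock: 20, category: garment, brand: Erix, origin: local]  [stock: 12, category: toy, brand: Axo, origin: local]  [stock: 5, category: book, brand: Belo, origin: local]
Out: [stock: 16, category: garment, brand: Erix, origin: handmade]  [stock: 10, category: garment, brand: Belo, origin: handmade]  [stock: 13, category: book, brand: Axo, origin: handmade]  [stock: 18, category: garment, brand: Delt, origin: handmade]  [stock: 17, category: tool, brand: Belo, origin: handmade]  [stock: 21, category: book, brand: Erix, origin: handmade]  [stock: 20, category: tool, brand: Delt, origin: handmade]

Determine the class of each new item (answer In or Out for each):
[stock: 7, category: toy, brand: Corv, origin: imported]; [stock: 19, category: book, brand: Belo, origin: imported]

In, In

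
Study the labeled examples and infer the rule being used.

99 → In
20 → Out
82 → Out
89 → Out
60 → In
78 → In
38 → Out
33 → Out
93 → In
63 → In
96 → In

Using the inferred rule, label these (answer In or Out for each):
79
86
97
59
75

Out, Out, Out, Out, In

Rule: multiple of 3 AND at least 38. This holds for each 'In' example and fails for each 'Out' one.
79: Out (79 = 3·26 + 1, 79 ≥ 38).
86: Out (86 = 3·28 + 2, 86 ≥ 38).
97: Out (97 = 3·32 + 1, 97 ≥ 38).
59: Out (59 = 3·19 + 2, 59 ≥ 38).
75: In (75 = 3·25, 75 ≥ 38).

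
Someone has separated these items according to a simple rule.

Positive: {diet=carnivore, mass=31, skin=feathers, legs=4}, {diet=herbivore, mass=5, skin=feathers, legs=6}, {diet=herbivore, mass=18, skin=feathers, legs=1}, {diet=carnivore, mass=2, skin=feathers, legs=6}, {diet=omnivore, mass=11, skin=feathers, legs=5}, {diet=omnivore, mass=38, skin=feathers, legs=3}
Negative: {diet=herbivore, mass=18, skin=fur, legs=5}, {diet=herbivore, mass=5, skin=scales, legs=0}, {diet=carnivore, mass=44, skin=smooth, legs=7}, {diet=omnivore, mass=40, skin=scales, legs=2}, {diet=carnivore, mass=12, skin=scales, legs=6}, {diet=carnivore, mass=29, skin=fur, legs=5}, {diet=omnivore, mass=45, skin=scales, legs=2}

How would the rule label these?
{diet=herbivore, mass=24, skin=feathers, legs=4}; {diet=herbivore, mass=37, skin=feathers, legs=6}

The common property of the 'Positive' items is: skin is feathers. No 'Negative' item has it.
{diet=herbivore, mass=24, skin=feathers, legs=4}: Positive (skin is feathers). {diet=herbivore, mass=37, skin=feathers, legs=6}: Positive (skin is feathers).

Positive, Positive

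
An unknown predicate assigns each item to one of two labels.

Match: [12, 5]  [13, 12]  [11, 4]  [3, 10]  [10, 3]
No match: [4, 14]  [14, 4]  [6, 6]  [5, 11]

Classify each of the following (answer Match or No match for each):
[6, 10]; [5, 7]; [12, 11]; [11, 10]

No match, No match, Match, Match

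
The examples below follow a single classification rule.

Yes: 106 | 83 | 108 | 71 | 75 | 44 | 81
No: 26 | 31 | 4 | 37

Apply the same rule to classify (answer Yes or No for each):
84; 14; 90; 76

Yes, No, Yes, Yes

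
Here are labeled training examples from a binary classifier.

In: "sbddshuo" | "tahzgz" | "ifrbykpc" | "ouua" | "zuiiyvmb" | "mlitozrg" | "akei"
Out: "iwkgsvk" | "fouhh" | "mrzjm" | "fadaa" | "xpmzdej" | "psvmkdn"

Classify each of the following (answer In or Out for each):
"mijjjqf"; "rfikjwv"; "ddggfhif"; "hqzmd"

Out, Out, In, Out

The classifier is using: even length.
"mijjjqf" → length 7 → Out. "rfikjwv" → length 7 → Out. "ddggfhif" → length 8 → In. "hqzmd" → length 5 → Out.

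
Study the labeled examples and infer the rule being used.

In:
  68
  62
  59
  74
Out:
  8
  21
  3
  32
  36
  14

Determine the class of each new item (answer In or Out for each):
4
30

Out, Out

The simplest hypothesis consistent with all the labels is: at least 59.
Out: 4, since 4 < 59.
Out: 30, since 30 < 59.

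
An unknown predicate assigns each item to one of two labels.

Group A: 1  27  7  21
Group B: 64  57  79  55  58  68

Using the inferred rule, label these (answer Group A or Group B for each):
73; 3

Group B, Group A

'Group A' ⟺ at most 27.
73: 73 > 27 — fails this test, so Group B.
3: 3 ≤ 27 — passes, so Group A.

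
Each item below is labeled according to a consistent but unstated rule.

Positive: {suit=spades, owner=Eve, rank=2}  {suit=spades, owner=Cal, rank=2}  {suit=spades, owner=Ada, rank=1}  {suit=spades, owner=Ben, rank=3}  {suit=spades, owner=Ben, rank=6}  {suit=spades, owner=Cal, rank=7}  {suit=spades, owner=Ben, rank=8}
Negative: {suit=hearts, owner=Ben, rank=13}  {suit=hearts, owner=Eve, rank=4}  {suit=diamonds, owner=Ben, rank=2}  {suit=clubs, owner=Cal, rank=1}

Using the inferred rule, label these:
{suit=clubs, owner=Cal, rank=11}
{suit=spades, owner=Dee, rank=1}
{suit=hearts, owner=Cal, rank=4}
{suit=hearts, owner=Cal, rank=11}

One predicate separates the groups cleanly: suit is spades.
{suit=clubs, owner=Cal, rank=11} — suit is clubs, hence Negative. {suit=spades, owner=Dee, rank=1} — suit is spades, hence Positive. {suit=hearts, owner=Cal, rank=4} — suit is hearts, hence Negative. {suit=hearts, owner=Cal, rank=11} — suit is hearts, hence Negative.

Negative, Positive, Negative, Negative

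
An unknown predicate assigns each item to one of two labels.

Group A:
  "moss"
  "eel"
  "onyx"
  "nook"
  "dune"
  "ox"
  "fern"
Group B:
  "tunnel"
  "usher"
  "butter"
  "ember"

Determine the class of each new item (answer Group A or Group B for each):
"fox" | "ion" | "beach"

Group A, Group A, Group B

A rule that fits every label: length ≤ 4 — true of each 'Group A' example, false of each 'Group B' one.
"fox": Group A (length 3).
"ion": Group A (length 3).
"beach": Group B (length 5).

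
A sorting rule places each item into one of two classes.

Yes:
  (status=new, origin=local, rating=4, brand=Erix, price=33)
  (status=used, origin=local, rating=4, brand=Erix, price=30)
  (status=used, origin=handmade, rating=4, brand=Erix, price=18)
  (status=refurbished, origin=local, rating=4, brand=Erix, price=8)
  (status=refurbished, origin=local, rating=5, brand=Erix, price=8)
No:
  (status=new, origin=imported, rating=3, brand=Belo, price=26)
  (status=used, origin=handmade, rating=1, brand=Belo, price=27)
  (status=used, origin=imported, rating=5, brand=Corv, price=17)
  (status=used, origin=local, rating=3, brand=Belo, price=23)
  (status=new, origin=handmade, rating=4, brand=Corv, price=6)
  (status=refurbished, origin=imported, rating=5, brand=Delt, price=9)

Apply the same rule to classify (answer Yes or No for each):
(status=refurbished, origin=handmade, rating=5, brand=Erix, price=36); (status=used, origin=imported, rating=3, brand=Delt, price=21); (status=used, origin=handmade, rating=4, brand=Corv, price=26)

Yes, No, No

Comparing the two groups points to one rule — brand is Erix.
(status=refurbished, origin=handmade, rating=5, brand=Erix, price=36): brand is Erix — meets the rule, so Yes. (status=used, origin=imported, rating=3, brand=Delt, price=21): brand is Delt — does not satisfy this, so No. (status=used, origin=handmade, rating=4, brand=Corv, price=26): brand is Corv — does not satisfy this, so No.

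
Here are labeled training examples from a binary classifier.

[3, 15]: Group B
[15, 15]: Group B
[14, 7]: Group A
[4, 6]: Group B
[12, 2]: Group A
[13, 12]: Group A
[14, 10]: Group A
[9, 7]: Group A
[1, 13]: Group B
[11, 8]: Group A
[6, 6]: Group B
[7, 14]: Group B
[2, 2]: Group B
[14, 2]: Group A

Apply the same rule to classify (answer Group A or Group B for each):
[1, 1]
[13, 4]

One predicate separates the groups cleanly: first > second.
[1, 1]: 1 = 1 — fails this test, so Group B.
[13, 4]: 13 > 4 — fits, so Group A.

Group B, Group A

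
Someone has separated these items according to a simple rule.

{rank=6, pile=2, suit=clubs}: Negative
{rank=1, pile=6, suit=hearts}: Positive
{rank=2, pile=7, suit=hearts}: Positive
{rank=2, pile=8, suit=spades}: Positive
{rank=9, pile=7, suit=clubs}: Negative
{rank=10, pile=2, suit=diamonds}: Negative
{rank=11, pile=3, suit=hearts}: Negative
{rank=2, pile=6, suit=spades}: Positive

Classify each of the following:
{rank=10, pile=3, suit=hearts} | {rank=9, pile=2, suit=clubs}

The classifier is using: rank ≤ 2.
Negative: {rank=10, pile=3, suit=hearts}, since rank = 10. Negative: {rank=9, pile=2, suit=clubs}, since rank = 9.

Negative, Negative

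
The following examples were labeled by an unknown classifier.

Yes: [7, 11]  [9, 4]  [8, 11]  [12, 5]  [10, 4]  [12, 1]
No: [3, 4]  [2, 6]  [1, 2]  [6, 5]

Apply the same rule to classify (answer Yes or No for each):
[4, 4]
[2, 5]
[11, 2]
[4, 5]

No, No, Yes, No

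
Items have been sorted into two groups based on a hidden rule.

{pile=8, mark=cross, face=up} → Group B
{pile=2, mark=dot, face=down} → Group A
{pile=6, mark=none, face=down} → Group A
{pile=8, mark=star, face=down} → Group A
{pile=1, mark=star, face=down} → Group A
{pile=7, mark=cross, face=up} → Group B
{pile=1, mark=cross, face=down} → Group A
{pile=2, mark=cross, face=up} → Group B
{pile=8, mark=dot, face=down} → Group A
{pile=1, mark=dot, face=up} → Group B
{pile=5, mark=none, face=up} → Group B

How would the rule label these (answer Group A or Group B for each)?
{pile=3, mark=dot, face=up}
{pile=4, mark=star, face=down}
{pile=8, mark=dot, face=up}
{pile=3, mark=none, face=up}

Group B, Group A, Group B, Group B

Rule: face is down. This holds for each 'Group A' example and fails for each 'Group B' one.
{pile=3, mark=dot, face=up}: face is up — fails the rule, so Group B. {pile=4, mark=star, face=down}: face is down — meets the rule, so Group A. {pile=8, mark=dot, face=up}: face is up — fails the rule, so Group B. {pile=3, mark=none, face=up}: face is up — fails the rule, so Group B.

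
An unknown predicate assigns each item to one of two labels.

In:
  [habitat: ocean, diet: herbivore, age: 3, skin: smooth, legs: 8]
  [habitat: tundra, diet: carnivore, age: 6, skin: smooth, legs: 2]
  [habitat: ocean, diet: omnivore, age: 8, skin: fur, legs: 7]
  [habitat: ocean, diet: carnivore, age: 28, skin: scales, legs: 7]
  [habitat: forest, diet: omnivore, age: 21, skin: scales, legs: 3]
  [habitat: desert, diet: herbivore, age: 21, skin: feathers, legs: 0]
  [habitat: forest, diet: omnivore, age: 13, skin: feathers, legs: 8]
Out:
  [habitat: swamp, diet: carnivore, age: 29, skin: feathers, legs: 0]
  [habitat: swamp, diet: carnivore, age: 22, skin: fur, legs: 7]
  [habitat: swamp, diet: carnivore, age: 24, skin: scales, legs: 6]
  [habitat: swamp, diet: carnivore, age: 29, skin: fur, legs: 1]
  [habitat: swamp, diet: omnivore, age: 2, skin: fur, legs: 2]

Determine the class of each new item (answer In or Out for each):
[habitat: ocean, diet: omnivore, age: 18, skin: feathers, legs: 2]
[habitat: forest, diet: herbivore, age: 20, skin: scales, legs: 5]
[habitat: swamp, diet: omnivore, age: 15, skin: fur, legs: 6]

Comparing the two groups points to one rule — habitat is not swamp.
[habitat: ocean, diet: omnivore, age: 18, skin: feathers, legs: 2]: habitat is ocean — checks out, so In. [habitat: forest, diet: herbivore, age: 20, skin: scales, legs: 5]: habitat is forest — checks out, so In. [habitat: swamp, diet: omnivore, age: 15, skin: fur, legs: 6]: habitat is swamp — doesn't match, so Out.

In, In, Out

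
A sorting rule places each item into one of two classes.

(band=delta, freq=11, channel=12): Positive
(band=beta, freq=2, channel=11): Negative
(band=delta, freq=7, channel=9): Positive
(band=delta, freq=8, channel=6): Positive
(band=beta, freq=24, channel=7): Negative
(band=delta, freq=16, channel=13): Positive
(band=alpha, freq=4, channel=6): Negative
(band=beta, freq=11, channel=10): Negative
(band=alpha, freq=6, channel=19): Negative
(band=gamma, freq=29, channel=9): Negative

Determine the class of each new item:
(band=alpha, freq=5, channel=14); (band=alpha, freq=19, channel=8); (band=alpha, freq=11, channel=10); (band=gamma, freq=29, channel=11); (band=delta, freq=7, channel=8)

Negative, Negative, Negative, Negative, Positive

A rule that fits every label: band is delta — true of each 'Positive' example, false of each 'Negative' one.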